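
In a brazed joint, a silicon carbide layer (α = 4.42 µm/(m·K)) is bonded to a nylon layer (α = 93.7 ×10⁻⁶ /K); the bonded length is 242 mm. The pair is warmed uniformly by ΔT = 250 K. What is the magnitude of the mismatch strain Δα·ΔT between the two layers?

0.0223

Δα = |4.42 − 93.7|×10⁻⁶/K = 89.3×10⁻⁶/K.
Mismatch strain = Δα·ΔT = 89.3×10⁻⁶ × 250.0 = 0.0223.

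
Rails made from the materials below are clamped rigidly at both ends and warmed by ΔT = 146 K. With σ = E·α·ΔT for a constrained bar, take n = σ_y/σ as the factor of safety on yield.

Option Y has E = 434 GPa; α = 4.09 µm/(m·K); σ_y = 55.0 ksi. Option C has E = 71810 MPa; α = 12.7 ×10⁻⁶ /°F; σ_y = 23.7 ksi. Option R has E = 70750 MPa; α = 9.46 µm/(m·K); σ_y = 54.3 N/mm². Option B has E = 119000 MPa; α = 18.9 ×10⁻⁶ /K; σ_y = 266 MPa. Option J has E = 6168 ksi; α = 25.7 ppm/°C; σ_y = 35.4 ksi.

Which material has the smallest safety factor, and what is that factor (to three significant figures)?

option R, n = 0.556

With everything in SI (GPa, ×10⁻⁶/K, MPa):
  option Y: E = 434.0, α = 4.09, σ_y = 379.2 → σ = 259 MPa, n = 1.46
  option C: E = 71.81, α = 22.9, σ_y = 163.4 → σ = 240 MPa, n = 0.682
  option R: E = 70.75, α = 9.46, σ_y = 54.30 → σ = 97.7 MPa, n = 0.556
  option B: E = 119.0, α = 18.9, σ_y = 266.0 → σ = 328 MPa, n = 0.810
  option J: E = 42.53, α = 25.7, σ_y = 244.1 → σ = 160 MPa, n = 1.53
Option R has the lowest safety factor, n = 0.556.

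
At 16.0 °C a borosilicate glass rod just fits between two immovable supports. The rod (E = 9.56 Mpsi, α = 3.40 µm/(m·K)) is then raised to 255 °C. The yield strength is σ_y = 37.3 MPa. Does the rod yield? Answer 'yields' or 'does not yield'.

yields

E = 9.56 Mpsi = 65.91 GPa.
ΔT = 239.0 K. Constrained thermal stress σ = E·α·ΔT = 65.91×10³ MPa × 3.40×10⁻⁶ × 239.0 = 53.6 MPa (compressive).
Compare to σ_y = 37.3 MPa: σ ≥ σ_y, so it yields.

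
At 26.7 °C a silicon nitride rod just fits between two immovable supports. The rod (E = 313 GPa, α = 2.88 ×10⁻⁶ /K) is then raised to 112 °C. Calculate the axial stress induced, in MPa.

76.9 MPa

ΔT = 85.30 K. Constrained thermal stress σ = E·α·ΔT = 313.0×10³ MPa × 2.88×10⁻⁶ × 85.30 = 76.9 MPa (compressive).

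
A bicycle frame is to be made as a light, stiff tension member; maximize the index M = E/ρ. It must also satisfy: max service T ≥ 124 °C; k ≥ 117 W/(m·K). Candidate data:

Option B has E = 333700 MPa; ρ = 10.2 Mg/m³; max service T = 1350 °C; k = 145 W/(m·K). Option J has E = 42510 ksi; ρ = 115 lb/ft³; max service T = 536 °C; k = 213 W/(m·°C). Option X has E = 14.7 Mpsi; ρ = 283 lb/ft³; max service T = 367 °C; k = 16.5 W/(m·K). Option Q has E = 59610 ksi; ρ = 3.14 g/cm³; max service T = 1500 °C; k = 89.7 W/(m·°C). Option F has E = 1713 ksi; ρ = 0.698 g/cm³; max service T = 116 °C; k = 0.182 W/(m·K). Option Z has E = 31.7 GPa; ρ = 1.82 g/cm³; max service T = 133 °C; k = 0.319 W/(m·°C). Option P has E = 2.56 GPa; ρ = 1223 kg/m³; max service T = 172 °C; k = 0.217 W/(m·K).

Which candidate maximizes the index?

Screen on constraints: max service T ≥ 124 °C; k ≥ 117 W/(m·K). Survivors: option B, option J.
Putting every candidate on a common basis:
  option B: E = 333.7 GPa, ρ = 10200 kg/m³
  option J: E = 293.1 GPa, ρ = 1842 kg/m³
  option J: M = 159 MN·m/kg
  option B: M = 32.7 MN·m/kg
Option J ranks first.

option J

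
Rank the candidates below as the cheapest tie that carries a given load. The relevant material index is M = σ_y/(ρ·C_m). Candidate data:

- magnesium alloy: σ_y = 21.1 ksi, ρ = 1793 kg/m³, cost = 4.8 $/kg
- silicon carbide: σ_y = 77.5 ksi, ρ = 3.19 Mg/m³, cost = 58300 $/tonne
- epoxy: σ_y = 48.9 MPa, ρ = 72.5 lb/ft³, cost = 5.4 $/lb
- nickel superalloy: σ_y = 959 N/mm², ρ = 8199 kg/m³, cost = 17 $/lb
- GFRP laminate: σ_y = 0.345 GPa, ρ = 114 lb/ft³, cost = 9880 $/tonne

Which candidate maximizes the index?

After converting to SI:
  magnesium alloy: σ_y = 145.5 MPa, ρ = 1793 kg/m³, cost = 4.800 $/kg
  silicon carbide: σ_y = 534.3 MPa, ρ = 3190 kg/m³, cost = 58.30 $/kg
  epoxy: σ_y = 48.90 MPa, ρ = 1161 kg/m³, cost = 11.90 $/kg
  nickel superalloy: σ_y = 959.0 MPa, ρ = 8199 kg/m³, cost = 37.48 $/kg
  GFRP laminate: σ_y = 345.0 MPa, ρ = 1826 kg/m³, cost = 9.880 $/kg
  GFRP laminate: M = 19.1 kN·m per $
  magnesium alloy: M = 16.9 kN·m per $
  epoxy: M = 3.54 kN·m per $
  nickel superalloy: M = 3.12 kN·m per $
  silicon carbide: M = 2.87 kN·m per $
GFRP laminate ranks first.

GFRP laminate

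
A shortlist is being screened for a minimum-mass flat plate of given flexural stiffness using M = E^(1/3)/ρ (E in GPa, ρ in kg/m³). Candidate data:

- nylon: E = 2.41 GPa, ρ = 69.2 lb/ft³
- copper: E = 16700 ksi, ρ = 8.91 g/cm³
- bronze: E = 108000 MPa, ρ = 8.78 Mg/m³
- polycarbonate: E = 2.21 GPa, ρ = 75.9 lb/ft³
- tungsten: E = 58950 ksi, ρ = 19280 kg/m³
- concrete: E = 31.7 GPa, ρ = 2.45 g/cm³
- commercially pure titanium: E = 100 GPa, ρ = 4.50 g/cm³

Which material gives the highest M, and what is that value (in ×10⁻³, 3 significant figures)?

In SI units:
  nylon: E = 2.410 GPa, ρ = 1108 kg/m³
  copper: E = 115.1 GPa, ρ = 8910 kg/m³
  bronze: E = 108.0 GPa, ρ = 8780 kg/m³
  polycarbonate: E = 2.210 GPa, ρ = 1216 kg/m³
  tungsten: E = 406.4 GPa, ρ = 19280 kg/m³
  concrete: E = 31.70 GPa, ρ = 2450 kg/m³
  commercially pure titanium: E = 100.0 GPa, ρ = 4500 kg/m³
  concrete: M = 1.29×10⁻³
  nylon: M = 1.21×10⁻³
  polycarbonate: M = 1.07×10⁻³
  commercially pure titanium: M = 1.03×10⁻³
  copper: M = 0.546×10⁻³
  bronze: M = 0.542×10⁻³
  tungsten: M = 0.384×10⁻³
Concrete has the largest M.

concrete, M = 1.29×10⁻³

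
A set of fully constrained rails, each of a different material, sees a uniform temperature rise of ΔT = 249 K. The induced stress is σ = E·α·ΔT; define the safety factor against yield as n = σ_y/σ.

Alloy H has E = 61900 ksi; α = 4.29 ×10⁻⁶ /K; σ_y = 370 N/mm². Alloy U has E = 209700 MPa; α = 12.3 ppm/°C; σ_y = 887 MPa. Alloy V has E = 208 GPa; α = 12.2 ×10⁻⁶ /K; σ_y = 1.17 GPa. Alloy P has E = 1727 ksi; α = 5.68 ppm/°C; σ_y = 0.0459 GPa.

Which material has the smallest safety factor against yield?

Per material, after unit conversion:
  alloy H: E = 426.8, α = 4.29, σ_y = 370.0 → σ = 456 MPa, n = 0.812
  alloy U: E = 209.7, α = 12.3, σ_y = 887.0 → σ = 642 MPa, n = 1.38
  alloy V: E = 208.0, α = 12.2, σ_y = 1170 → σ = 632 MPa, n = 1.85
  alloy P: E = 11.91, α = 5.68, σ_y = 45.90 → σ = 16.8 MPa, n = 2.73
Alloy H has the lowest safety factor, n = 0.812.

alloy H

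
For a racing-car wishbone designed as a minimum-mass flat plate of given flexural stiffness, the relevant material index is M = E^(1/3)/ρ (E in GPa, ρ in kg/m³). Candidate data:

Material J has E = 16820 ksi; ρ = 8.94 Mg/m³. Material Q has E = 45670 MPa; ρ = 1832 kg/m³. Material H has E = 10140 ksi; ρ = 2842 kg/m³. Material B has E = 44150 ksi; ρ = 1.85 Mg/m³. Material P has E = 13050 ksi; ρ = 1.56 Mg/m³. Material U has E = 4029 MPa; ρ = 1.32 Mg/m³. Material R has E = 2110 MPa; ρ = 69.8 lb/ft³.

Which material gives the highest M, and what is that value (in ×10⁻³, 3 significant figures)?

In SI units:
  material J: E = 116.0 GPa, ρ = 8940 kg/m³
  material Q: E = 45.67 GPa, ρ = 1832 kg/m³
  material H: E = 69.91 GPa, ρ = 2842 kg/m³
  material B: E = 304.4 GPa, ρ = 1850 kg/m³
  material P: E = 89.98 GPa, ρ = 1560 kg/m³
  material U: E = 4.029 GPa, ρ = 1320 kg/m³
  material R: E = 2.110 GPa, ρ = 1118 kg/m³
  material B: M = 3.64×10⁻³
  material P: M = 2.87×10⁻³
  material Q: M = 1.95×10⁻³
  material H: M = 1.45×10⁻³
  material U: M = 1.21×10⁻³
  material R: M = 1.15×10⁻³
  material J: M = 0.545×10⁻³
Material B has the largest M.

material B, M = 3.64×10⁻³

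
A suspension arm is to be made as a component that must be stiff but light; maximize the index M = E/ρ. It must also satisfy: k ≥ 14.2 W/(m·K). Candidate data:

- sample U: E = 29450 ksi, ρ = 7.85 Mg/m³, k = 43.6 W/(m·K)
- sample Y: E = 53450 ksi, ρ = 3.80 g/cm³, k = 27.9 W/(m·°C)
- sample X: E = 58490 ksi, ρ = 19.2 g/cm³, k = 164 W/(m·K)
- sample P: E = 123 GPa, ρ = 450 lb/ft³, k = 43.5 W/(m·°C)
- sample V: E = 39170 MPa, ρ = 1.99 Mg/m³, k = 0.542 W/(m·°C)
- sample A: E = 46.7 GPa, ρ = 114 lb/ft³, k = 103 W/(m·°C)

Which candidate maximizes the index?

Screen on constraints: k ≥ 14.2 W/(m·K). Survivors: sample U, sample Y, sample X, sample P, sample A.
Normalizing units and computing the index:
  sample U: E = 203.1 GPa, ρ = 7850 kg/m³
  sample Y: E = 368.5 GPa, ρ = 3800 kg/m³
  sample X: E = 403.3 GPa, ρ = 19200 kg/m³
  sample P: E = 123.0 GPa, ρ = 7208 kg/m³
  sample A: E = 46.70 GPa, ρ = 1826 kg/m³
  sample Y: M = 97.0 MN·m/kg
  sample U: M = 25.9 MN·m/kg
  sample A: M = 25.6 MN·m/kg
  sample X: M = 21.0 MN·m/kg
  sample P: M = 17.1 MN·m/kg
The maximum is for sample Y.

sample Y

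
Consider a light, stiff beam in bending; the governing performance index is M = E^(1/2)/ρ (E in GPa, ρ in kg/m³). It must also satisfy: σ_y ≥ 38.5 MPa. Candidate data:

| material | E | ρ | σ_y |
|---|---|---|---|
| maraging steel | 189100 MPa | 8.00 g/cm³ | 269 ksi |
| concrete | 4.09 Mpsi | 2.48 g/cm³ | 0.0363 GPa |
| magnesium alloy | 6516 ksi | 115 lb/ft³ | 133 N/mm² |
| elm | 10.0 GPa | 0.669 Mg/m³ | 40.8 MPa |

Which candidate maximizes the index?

Screen on constraints: σ_y ≥ 38.5 MPa. Survivors: maraging steel, magnesium alloy, elm.
Convert each candidate to consistent units, then evaluate M:
  maraging steel: E = 189.1 GPa, ρ = 8000 kg/m³
  magnesium alloy: E = 44.93 GPa, ρ = 1842 kg/m³
  elm: E = 10.00 GPa, ρ = 669.0 kg/m³
  elm: M = 4.73×10⁻³
  magnesium alloy: M = 3.64×10⁻³
  maraging steel: M = 1.72×10⁻³
Elm ranks first.

elm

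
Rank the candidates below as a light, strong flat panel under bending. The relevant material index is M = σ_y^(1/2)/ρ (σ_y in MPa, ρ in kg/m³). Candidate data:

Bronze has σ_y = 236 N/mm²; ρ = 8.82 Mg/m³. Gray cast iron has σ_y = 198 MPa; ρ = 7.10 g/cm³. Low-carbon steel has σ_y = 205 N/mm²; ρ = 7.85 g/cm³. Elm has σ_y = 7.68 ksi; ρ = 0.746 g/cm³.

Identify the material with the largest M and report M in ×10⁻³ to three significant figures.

elm, M = 9.75×10⁻³

Putting every candidate on a common basis:
  bronze: σ_y = 236.0 MPa, ρ = 8820 kg/m³
  gray cast iron: σ_y = 198.0 MPa, ρ = 7100 kg/m³
  low-carbon steel: σ_y = 205.0 MPa, ρ = 7850 kg/m³
  elm: σ_y = 52.95 MPa, ρ = 746.0 kg/m³
  elm: M = 9.75×10⁻³
  gray cast iron: M = 1.98×10⁻³
  low-carbon steel: M = 1.82×10⁻³
  bronze: M = 1.74×10⁻³
Elm ranks first.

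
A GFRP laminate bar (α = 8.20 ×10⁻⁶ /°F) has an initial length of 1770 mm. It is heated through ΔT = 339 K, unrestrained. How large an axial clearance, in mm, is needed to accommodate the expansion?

Convert α: 8.20×10⁻⁶/°F × (9/5) = 14.8×10⁻⁶/K.
ΔL = α·L₀·ΔT = 14.8×10⁻⁶ × 1770 mm × 339.0 K = 8.86 mm.

8.86 mm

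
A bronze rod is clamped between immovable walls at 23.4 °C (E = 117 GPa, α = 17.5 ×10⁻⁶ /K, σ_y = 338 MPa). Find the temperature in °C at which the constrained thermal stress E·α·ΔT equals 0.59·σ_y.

E·α·ΔT = 199.4 MPa ⇒ ΔT = 199.4 / (117.0×10³ × 17.5×10⁻⁶) = 97.40 K.
T = 23.4 + 97.40 = 120.8 °C.

121 °C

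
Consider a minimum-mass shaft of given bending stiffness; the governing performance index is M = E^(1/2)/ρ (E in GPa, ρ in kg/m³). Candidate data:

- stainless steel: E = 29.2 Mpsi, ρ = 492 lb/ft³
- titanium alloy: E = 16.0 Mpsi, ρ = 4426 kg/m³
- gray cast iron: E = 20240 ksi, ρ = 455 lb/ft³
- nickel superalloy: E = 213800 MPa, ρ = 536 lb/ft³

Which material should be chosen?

Putting every candidate on a common basis:
  stainless steel: E = 201.3 GPa, ρ = 7881 kg/m³
  titanium alloy: E = 110.3 GPa, ρ = 4426 kg/m³
  gray cast iron: E = 139.5 GPa, ρ = 7288 kg/m³
  nickel superalloy: E = 213.8 GPa, ρ = 8586 kg/m³
  titanium alloy: M = 2.37×10⁻³
  stainless steel: M = 1.80×10⁻³
  nickel superalloy: M = 1.70×10⁻³
  gray cast iron: M = 1.62×10⁻³
The maximum is for titanium alloy.

titanium alloy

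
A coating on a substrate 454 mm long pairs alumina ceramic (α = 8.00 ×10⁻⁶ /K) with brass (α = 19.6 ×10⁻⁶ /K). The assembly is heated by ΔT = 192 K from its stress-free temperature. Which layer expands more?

brass

α(alumina ceramic) = 8.00×10⁻⁶/K vs α(brass) = 19.6×10⁻⁶/K.
Higher α expands more for the same ΔT: brass.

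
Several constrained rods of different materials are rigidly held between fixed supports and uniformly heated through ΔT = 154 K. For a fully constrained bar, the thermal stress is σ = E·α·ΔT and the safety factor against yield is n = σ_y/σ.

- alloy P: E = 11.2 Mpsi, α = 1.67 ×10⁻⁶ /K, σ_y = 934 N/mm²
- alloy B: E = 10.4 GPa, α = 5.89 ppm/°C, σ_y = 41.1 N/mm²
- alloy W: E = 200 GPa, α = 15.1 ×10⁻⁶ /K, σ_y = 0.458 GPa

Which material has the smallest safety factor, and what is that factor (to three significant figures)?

alloy W, n = 0.985

Per material, after unit conversion:
  alloy P: E = 77.22, α = 1.67, σ_y = 934.0 → σ = 19.9 MPa, n = 47.0
  alloy B: E = 10.40, α = 5.89, σ_y = 41.10 → σ = 9.43 MPa, n = 4.36
  alloy W: E = 200.0, α = 15.1, σ_y = 458.0 → σ = 465 MPa, n = 0.985
Alloy W has the lowest safety factor, n = 0.985.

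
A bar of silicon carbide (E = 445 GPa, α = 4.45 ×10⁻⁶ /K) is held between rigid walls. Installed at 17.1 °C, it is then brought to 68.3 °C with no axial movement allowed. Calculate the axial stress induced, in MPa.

ΔT = 51.20 K. Constrained thermal stress σ = E·α·ΔT = 445.0×10³ MPa × 4.45×10⁻⁶ × 51.20 = 101 MPa (compressive).

101 MPa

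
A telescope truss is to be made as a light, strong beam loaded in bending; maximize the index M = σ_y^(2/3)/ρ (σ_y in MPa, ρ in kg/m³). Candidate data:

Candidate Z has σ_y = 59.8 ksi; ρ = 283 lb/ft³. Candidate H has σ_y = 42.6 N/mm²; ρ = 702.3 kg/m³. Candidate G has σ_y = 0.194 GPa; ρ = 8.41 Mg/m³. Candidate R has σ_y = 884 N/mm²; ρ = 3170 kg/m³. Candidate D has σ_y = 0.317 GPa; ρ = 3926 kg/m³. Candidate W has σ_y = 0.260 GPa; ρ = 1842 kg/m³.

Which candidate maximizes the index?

Convert each candidate to consistent units, then evaluate M:
  candidate Z: σ_y = 412.3 MPa, ρ = 4533 kg/m³
  candidate H: σ_y = 42.60 MPa, ρ = 702.3 kg/m³
  candidate G: σ_y = 194.0 MPa, ρ = 8410 kg/m³
  candidate R: σ_y = 884.0 MPa, ρ = 3170 kg/m³
  candidate D: σ_y = 317.0 MPa, ρ = 3926 kg/m³
  candidate W: σ_y = 260.0 MPa, ρ = 1842 kg/m³
  candidate R: M = 29.1×10⁻³
  candidate W: M = 22.1×10⁻³
  candidate H: M = 17.4×10⁻³
  candidate Z: M = 12.2×10⁻³
  candidate D: M = 11.8×10⁻³
  candidate G: M = 3.98×10⁻³
Highest index: candidate R.

candidate R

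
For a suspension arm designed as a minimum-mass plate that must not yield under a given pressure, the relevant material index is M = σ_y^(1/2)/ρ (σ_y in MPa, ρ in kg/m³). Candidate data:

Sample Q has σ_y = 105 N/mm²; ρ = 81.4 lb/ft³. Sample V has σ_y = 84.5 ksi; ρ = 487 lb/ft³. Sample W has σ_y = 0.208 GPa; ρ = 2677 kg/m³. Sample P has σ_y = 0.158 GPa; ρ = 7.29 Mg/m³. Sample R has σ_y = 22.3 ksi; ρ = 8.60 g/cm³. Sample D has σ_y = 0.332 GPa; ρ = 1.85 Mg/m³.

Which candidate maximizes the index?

After converting to SI:
  sample Q: σ_y = 105.0 MPa, ρ = 1304 kg/m³
  sample V: σ_y = 582.6 MPa, ρ = 7801 kg/m³
  sample W: σ_y = 208.0 MPa, ρ = 2677 kg/m³
  sample P: σ_y = 158.0 MPa, ρ = 7290 kg/m³
  sample R: σ_y = 153.8 MPa, ρ = 8600 kg/m³
  sample D: σ_y = 332.0 MPa, ρ = 1850 kg/m³
  sample D: M = 9.85×10⁻³
  sample Q: M = 7.86×10⁻³
  sample W: M = 5.39×10⁻³
  sample V: M = 3.09×10⁻³
  sample P: M = 1.72×10⁻³
  sample R: M = 1.44×10⁻³
Sample D ranks first.

sample D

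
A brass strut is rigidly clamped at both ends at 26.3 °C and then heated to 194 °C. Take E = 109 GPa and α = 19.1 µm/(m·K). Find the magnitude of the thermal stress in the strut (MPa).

349 MPa

ΔT = 167.7 K. Constrained thermal stress σ = E·α·ΔT = 109.0×10³ MPa × 19.1×10⁻⁶ × 167.7 = 349 MPa (compressive).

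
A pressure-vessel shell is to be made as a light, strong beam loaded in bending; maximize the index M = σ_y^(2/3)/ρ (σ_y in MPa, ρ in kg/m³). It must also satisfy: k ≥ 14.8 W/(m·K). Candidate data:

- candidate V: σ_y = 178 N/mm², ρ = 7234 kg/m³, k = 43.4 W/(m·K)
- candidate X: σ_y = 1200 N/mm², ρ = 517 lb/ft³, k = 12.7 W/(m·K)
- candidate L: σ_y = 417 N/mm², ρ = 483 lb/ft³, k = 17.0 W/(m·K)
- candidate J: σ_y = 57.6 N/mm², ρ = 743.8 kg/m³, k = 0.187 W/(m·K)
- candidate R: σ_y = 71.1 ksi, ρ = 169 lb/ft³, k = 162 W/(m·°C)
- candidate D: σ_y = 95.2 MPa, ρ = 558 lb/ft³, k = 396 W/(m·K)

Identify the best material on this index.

candidate R

Screen on constraints: k ≥ 14.8 W/(m·K). Survivors: candidate V, candidate L, candidate R, candidate D.
In SI units:
  candidate V: σ_y = 178.0 MPa, ρ = 7234 kg/m³
  candidate L: σ_y = 417.0 MPa, ρ = 7737 kg/m³
  candidate R: σ_y = 490.2 MPa, ρ = 2707 kg/m³
  candidate D: σ_y = 95.20 MPa, ρ = 8938 kg/m³
  candidate R: M = 23.0×10⁻³
  candidate L: M = 7.21×10⁻³
  candidate V: M = 4.37×10⁻³
  candidate D: M = 2.33×10⁻³
Highest index: candidate R.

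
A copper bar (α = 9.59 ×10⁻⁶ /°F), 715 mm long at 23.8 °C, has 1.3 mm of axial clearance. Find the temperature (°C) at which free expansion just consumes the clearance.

α = 9.59×10⁻⁶/°F × 9/5 = 17.3×10⁻⁶/K.
α·L₀·ΔT = 1.3 mm ⇒ ΔT = 1.3 / (17.3×10⁻⁶ × 715.0) = 105.3 K.
T = 23.8 + 105.3 = 129.1 °C.

129 °C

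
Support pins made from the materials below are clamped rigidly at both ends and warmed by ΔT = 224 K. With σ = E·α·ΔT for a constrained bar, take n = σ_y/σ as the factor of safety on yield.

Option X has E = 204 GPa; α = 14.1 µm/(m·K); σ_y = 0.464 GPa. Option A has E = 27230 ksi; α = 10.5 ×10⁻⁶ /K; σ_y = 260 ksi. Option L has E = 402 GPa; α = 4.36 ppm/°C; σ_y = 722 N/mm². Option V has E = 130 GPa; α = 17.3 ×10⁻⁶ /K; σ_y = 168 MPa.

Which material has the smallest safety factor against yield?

Converting E to GPa, α to ×10⁻⁶/K, σ_y to MPa, then σ and n for each:
  option X: E = 204.0, α = 14.1, σ_y = 464.0 → σ = 644 MPa, n = 0.720
  option A: E = 187.7, α = 10.5, σ_y = 1793 → σ = 442 MPa, n = 4.06
  option L: E = 402.0, α = 4.36, σ_y = 722.0 → σ = 393 MPa, n = 1.84
  option V: E = 130.0, α = 17.3, σ_y = 168.0 → σ = 504 MPa, n = 0.333
The minimum is option V at n = 0.333.

option V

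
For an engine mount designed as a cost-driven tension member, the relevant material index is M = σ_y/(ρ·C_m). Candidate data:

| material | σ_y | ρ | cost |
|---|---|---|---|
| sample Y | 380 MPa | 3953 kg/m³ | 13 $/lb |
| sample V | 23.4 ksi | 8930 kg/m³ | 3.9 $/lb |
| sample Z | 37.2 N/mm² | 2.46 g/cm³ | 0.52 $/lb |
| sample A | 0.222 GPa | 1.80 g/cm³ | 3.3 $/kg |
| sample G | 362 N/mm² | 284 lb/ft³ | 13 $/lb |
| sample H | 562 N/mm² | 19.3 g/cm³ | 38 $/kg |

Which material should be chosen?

sample A

After converting to SI:
  sample Y: σ_y = 380.0 MPa, ρ = 3953 kg/m³, cost = 28.66 $/kg
  sample V: σ_y = 161.3 MPa, ρ = 8930 kg/m³, cost = 8.598 $/kg
  sample Z: σ_y = 37.20 MPa, ρ = 2460 kg/m³, cost = 1.146 $/kg
  sample A: σ_y = 222.0 MPa, ρ = 1800 kg/m³, cost = 3.300 $/kg
  sample G: σ_y = 362.0 MPa, ρ = 4549 kg/m³, cost = 28.66 $/kg
  sample H: σ_y = 562.0 MPa, ρ = 19300 kg/m³, cost = 38.00 $/kg
  sample A: M = 37.4 kN·m per $
  sample Z: M = 13.2 kN·m per $
  sample Y: M = 3.35 kN·m per $
  sample G: M = 2.78 kN·m per $
  sample V: M = 2.10 kN·m per $
  sample H: M = 0.766 kN·m per $
Sample A has the largest M.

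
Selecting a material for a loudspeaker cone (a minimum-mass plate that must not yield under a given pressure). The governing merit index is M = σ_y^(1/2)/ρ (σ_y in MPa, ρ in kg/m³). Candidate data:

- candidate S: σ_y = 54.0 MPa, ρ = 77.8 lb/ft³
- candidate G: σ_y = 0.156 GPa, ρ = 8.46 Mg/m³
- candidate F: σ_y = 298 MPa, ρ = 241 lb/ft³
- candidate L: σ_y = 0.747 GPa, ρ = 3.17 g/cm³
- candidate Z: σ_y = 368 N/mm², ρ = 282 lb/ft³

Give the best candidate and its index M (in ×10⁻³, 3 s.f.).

After converting to SI:
  candidate S: σ_y = 54.00 MPa, ρ = 1246 kg/m³
  candidate G: σ_y = 156.0 MPa, ρ = 8460 kg/m³
  candidate F: σ_y = 298.0 MPa, ρ = 3860 kg/m³
  candidate L: σ_y = 747.0 MPa, ρ = 3170 kg/m³
  candidate Z: σ_y = 368.0 MPa, ρ = 4517 kg/m³
  candidate L: M = 8.62×10⁻³
  candidate S: M = 5.90×10⁻³
  candidate F: M = 4.47×10⁻³
  candidate Z: M = 4.25×10⁻³
  candidate G: M = 1.48×10⁻³
Candidate L ranks first.

candidate L, M = 8.62×10⁻³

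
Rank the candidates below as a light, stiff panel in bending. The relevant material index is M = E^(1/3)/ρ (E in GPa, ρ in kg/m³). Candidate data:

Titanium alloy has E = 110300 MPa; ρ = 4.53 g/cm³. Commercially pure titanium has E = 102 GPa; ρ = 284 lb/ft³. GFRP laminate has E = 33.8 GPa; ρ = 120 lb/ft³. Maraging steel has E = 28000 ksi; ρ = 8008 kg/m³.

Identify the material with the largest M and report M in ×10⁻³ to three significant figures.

Normalizing units and computing the index:
  titanium alloy: E = 110.3 GPa, ρ = 4530 kg/m³
  commercially pure titanium: E = 102.0 GPa, ρ = 4549 kg/m³
  GFRP laminate: E = 33.80 GPa, ρ = 1922 kg/m³
  maraging steel: E = 193.1 GPa, ρ = 8008 kg/m³
  GFRP laminate: M = 1.68×10⁻³
  titanium alloy: M = 1.06×10⁻³
  commercially pure titanium: M = 1.03×10⁻³
  maraging steel: M = 0.722×10⁻³
GFRP laminate has the largest M.

GFRP laminate, M = 1.68×10⁻³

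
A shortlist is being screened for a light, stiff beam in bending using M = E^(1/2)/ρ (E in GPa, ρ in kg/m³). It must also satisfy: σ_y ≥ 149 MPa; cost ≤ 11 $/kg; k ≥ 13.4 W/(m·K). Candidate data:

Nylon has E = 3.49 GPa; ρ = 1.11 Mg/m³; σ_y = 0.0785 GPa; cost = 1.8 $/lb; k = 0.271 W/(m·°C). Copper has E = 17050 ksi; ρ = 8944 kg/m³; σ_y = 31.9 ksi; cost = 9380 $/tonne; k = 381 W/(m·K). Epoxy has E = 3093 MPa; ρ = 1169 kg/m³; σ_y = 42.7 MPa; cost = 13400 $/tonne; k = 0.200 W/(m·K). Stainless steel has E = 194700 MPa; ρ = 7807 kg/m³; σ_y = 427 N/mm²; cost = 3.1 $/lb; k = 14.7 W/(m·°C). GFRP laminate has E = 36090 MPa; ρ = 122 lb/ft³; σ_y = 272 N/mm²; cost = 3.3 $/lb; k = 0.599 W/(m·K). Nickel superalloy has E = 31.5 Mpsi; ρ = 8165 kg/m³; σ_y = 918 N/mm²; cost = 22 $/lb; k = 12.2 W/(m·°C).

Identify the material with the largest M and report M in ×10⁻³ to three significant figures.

Screen on constraints: σ_y ≥ 149 MPa; cost ≤ 11 $/kg; k ≥ 13.4 W/(m·K). Survivors: copper, stainless steel.
Putting every candidate on a common basis:
  copper: E = 117.6 GPa, ρ = 8944 kg/m³
  stainless steel: E = 194.7 GPa, ρ = 7807 kg/m³
  stainless steel: M = 1.79×10⁻³
  copper: M = 1.21×10⁻³
Highest index: stainless steel.

stainless steel, M = 1.79×10⁻³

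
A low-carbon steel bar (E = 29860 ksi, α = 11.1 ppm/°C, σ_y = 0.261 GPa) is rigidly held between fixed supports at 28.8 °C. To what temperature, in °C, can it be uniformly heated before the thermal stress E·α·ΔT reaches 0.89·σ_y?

130 °C

E = 29860 ksi = 205.9 GPa.
σ_y = 0.261 GPa = 261.0 MPa.
E·α·ΔT = 232.3 MPa ⇒ ΔT = 232.3 / (205.9×10³ × 11.1×10⁻⁶) = 101.6 K.
T = 28.8 + 101.6 = 130.4 °C.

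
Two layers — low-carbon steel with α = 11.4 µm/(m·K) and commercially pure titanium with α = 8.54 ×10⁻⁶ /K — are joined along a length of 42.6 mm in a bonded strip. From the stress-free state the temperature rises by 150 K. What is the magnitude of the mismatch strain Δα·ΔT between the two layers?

4.29×10⁻⁴

Δα = |11.4 − 8.54|×10⁻⁶/K = 2.86×10⁻⁶/K.
Mismatch strain = Δα·ΔT = 2.86×10⁻⁶ × 150.0 = 4.29×10⁻⁴.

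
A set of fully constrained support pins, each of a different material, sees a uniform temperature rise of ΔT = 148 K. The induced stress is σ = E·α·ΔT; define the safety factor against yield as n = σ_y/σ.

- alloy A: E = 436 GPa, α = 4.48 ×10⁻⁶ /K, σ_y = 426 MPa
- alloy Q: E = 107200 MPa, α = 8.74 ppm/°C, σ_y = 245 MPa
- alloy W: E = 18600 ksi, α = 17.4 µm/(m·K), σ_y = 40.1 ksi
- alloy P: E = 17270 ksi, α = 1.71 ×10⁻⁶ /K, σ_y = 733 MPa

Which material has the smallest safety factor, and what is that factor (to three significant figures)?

alloy W, n = 0.837

In consistent units (E in GPa, α in ×10⁻⁶/K, σ_y in MPa):
  alloy A: E = 436.0, α = 4.48, σ_y = 426.0 → σ = 289 MPa, n = 1.47
  alloy Q: E = 107.2, α = 8.74, σ_y = 245.0 → σ = 139 MPa, n = 1.77
  alloy W: E = 128.2, α = 17.4, σ_y = 276.5 → σ = 330 MPa, n = 0.837
  alloy P: E = 119.1, α = 1.71, σ_y = 733.0 → σ = 30.1 MPa, n = 24.3
Smallest n: alloy W with n = 0.837.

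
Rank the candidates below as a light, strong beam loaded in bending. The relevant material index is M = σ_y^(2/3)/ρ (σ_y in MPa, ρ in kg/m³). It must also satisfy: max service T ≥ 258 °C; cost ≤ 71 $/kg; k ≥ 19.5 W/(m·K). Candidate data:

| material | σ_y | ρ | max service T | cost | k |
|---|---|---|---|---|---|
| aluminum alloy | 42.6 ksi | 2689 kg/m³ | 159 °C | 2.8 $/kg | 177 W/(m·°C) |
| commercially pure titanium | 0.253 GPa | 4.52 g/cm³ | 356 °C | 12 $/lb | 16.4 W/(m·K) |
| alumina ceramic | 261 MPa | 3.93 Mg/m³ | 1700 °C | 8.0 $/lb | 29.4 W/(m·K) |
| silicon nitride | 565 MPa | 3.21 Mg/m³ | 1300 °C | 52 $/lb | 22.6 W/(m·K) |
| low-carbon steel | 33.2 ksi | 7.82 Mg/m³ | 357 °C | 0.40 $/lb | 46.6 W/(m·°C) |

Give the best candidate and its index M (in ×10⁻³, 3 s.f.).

alumina ceramic, M = 10.4×10⁻³

Screen on constraints: max service T ≥ 258 °C; cost ≤ 71 $/kg; k ≥ 19.5 W/(m·K). Survivors: alumina ceramic, low-carbon steel.
In SI units:
  alumina ceramic: σ_y = 261.0 MPa, ρ = 3930 kg/m³
  low-carbon steel: σ_y = 228.9 MPa, ρ = 7820 kg/m³
  alumina ceramic: M = 10.4×10⁻³
  low-carbon steel: M = 4.79×10⁻³
Alumina ceramic has the largest M.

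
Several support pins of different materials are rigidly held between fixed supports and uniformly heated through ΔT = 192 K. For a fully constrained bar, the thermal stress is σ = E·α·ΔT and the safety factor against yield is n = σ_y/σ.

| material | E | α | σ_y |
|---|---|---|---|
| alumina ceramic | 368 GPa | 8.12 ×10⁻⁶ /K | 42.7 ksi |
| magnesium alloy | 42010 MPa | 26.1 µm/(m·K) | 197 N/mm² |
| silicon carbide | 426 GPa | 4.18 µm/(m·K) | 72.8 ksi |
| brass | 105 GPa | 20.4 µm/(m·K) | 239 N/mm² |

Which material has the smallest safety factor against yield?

alumina ceramic

In consistent units (E in GPa, α in ×10⁻⁶/K, σ_y in MPa):
  alumina ceramic: E = 368.0, α = 8.12, σ_y = 294.4 → σ = 574 MPa, n = 0.513
  magnesium alloy: E = 42.01, α = 26.1, σ_y = 197.0 → σ = 211 MPa, n = 0.936
  silicon carbide: E = 426.0, α = 4.18, σ_y = 501.9 → σ = 342 MPa, n = 1.47
  brass: E = 105.0, α = 20.4, σ_y = 239.0 → σ = 411 MPa, n = 0.581
The minimum is alumina ceramic at n = 0.513.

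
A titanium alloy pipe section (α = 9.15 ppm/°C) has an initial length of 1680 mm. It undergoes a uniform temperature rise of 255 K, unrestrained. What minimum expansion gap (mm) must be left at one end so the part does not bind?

3.92 mm

ΔL = α·L₀·ΔT = 9.15×10⁻⁶ × 1680 mm × 255.0 K = 3.92 mm.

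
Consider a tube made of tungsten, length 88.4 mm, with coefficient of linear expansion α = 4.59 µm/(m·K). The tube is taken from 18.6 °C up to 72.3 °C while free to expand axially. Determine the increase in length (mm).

0.0218 mm

ΔT = 72.3 − 18.6 = 53.70 K.
ΔL = α·L₀·ΔT = 4.59×10⁻⁶ × 88.4 mm × 53.70 K = 0.0218 mm.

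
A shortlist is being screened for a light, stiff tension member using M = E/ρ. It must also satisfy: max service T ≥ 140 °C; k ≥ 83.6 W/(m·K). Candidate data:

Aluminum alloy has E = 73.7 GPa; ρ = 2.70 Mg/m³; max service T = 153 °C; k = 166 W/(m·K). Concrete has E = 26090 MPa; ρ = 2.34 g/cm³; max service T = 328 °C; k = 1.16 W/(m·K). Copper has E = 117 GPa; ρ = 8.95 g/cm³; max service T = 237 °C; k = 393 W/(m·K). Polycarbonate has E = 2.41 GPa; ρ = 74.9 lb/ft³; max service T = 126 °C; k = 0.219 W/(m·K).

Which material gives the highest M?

aluminum alloy

Screen on constraints: max service T ≥ 140 °C; k ≥ 83.6 W/(m·K). Survivors: aluminum alloy, copper.
Convert each candidate to consistent units, then evaluate M:
  aluminum alloy: E = 73.70 GPa, ρ = 2700 kg/m³
  copper: E = 117.0 GPa, ρ = 8950 kg/m³
  aluminum alloy: M = 27.3 MN·m/kg
  copper: M = 13.1 MN·m/kg
Aluminum alloy ranks first.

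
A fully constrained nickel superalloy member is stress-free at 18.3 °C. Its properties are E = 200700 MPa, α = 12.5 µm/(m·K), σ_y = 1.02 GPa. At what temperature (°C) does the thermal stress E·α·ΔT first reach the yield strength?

E = 200700 MPa = 200.7 GPa.
σ_y = 1.02 GPa = 1020 MPa.
E·α·ΔT = 1020 MPa ⇒ ΔT = 1020 / (200.7×10³ × 12.5×10⁻⁶) = 406.6 K.
T = 18.3 + 406.6 = 424.9 °C.

425 °C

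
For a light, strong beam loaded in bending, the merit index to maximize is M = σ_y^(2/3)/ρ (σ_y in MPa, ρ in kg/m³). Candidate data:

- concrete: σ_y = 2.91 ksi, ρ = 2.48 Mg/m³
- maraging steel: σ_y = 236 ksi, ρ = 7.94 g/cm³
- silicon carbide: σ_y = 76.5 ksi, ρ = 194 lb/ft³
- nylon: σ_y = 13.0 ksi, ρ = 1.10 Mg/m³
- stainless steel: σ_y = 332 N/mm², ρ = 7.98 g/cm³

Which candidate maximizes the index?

silicon carbide

Putting every candidate on a common basis:
  concrete: σ_y = 20.06 MPa, ρ = 2480 kg/m³
  maraging steel: σ_y = 1627 MPa, ρ = 7940 kg/m³
  silicon carbide: σ_y = 527.4 MPa, ρ = 3108 kg/m³
  nylon: σ_y = 89.63 MPa, ρ = 1100 kg/m³
  stainless steel: σ_y = 332.0 MPa, ρ = 7980 kg/m³
  silicon carbide: M = 21.0×10⁻³
  nylon: M = 18.2×10⁻³
  maraging steel: M = 17.4×10⁻³
  stainless steel: M = 6.01×10⁻³
  concrete: M = 2.98×10⁻³
Silicon carbide ranks first.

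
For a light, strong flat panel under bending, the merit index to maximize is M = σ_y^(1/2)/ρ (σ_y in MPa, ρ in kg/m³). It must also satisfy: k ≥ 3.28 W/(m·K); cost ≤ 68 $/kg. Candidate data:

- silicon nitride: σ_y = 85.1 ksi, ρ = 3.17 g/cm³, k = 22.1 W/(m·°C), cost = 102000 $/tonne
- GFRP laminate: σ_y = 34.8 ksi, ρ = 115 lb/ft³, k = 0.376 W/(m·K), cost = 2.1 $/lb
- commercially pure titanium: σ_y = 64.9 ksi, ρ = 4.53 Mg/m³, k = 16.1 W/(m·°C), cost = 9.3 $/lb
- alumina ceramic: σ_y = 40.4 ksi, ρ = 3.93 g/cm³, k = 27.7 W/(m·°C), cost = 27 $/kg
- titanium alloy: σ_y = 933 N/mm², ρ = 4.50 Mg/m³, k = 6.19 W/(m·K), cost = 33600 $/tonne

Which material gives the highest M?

Screen on constraints: k ≥ 3.28 W/(m·K); cost ≤ 68 $/kg. Survivors: commercially pure titanium, alumina ceramic, titanium alloy.
Normalizing units and computing the index:
  commercially pure titanium: σ_y = 447.5 MPa, ρ = 4530 kg/m³
  alumina ceramic: σ_y = 278.5 MPa, ρ = 3930 kg/m³
  titanium alloy: σ_y = 933.0 MPa, ρ = 4500 kg/m³
  titanium alloy: M = 6.79×10⁻³
  commercially pure titanium: M = 4.67×10⁻³
  alumina ceramic: M = 4.25×10⁻³
Titanium alloy ranks first.

titanium alloy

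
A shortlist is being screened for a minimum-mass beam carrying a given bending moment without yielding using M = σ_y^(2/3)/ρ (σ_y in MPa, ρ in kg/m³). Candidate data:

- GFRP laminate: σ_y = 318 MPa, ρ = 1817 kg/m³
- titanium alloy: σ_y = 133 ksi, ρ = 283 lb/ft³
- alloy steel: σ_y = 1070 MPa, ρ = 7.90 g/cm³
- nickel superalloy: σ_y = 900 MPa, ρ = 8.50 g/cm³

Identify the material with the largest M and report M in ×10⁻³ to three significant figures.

After converting to SI:
  GFRP laminate: σ_y = 318.0 MPa, ρ = 1817 kg/m³
  titanium alloy: σ_y = 917.0 MPa, ρ = 4533 kg/m³
  alloy steel: σ_y = 1070 MPa, ρ = 7900 kg/m³
  nickel superalloy: σ_y = 900.0 MPa, ρ = 8500 kg/m³
  GFRP laminate: M = 25.6×10⁻³
  titanium alloy: M = 20.8×10⁻³
  alloy steel: M = 13.2×10⁻³
  nickel superalloy: M = 11.0×10⁻³
GFRP laminate ranks first.

GFRP laminate, M = 25.6×10⁻³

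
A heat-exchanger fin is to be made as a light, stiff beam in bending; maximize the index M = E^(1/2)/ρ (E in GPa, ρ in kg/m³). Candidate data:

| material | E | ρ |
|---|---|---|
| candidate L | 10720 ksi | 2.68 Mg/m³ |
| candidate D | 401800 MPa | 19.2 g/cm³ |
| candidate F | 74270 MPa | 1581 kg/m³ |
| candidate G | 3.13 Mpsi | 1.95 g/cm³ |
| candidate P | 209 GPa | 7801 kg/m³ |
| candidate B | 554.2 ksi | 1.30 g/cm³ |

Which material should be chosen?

candidate F

After converting to SI:
  candidate L: E = 73.91 GPa, ρ = 2680 kg/m³
  candidate D: E = 401.8 GPa, ρ = 19200 kg/m³
  candidate F: E = 74.27 GPa, ρ = 1581 kg/m³
  candidate G: E = 21.58 GPa, ρ = 1950 kg/m³
  candidate P: E = 209.0 GPa, ρ = 7801 kg/m³
  candidate B: E = 3.821 GPa, ρ = 1300 kg/m³
  candidate F: M = 5.45×10⁻³
  candidate L: M = 3.21×10⁻³
  candidate G: M = 2.38×10⁻³
  candidate P: M = 1.85×10⁻³
  candidate B: M = 1.50×10⁻³
  candidate D: M = 1.04×10⁻³
Candidate F has the largest M.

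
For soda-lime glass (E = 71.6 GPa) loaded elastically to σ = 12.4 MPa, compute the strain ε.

1.73×10⁻⁴

ε = σ/E = 12.4 / 71600 = 1.73×10⁻⁴.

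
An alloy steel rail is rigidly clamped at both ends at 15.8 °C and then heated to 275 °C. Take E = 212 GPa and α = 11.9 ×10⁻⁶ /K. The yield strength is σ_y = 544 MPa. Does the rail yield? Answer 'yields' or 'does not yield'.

ΔT = 259.2 K. Constrained thermal stress σ = E·α·ΔT = 212.0×10³ MPa × 11.9×10⁻⁶ × 259.2 = 654 MPa (compressive).
Compare to σ_y = 544 MPa: σ ≥ σ_y, so it yields.

yields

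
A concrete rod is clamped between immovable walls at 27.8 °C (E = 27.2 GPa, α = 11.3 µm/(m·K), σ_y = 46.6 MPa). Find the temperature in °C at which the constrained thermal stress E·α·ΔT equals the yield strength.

179 °C

E·α·ΔT = 46.60 MPa ⇒ ΔT = 46.60 / (27.20×10³ × 11.3×10⁻⁶) = 151.6 K.
T = 27.8 + 151.6 = 179.4 °C.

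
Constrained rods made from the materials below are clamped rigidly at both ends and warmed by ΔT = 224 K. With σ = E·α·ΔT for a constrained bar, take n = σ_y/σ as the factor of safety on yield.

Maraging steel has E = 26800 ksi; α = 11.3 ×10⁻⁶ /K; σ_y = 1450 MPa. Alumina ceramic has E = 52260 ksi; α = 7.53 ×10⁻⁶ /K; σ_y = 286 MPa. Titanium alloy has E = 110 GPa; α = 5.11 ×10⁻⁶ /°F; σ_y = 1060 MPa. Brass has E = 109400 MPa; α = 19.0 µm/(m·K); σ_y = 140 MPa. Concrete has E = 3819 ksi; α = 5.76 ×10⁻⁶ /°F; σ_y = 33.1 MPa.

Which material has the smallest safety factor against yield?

brass

With everything in SI (GPa, ×10⁻⁶/K, MPa):
  maraging steel: E = 184.8, α = 11.3, σ_y = 1450 → σ = 468 MPa, n = 3.10
  alumina ceramic: E = 360.3, α = 7.53, σ_y = 286.0 → σ = 608 MPa, n = 0.471
  titanium alloy: E = 110.0, α = 9.20, σ_y = 1060 → σ = 227 MPa, n = 4.68
  brass: E = 109.4, α = 19.0, σ_y = 140.0 → σ = 466 MPa, n = 0.301
  concrete: E = 26.33, α = 10.4, σ_y = 33.10 → σ = 61.2 MPa, n = 0.541
Smallest n: brass with n = 0.301.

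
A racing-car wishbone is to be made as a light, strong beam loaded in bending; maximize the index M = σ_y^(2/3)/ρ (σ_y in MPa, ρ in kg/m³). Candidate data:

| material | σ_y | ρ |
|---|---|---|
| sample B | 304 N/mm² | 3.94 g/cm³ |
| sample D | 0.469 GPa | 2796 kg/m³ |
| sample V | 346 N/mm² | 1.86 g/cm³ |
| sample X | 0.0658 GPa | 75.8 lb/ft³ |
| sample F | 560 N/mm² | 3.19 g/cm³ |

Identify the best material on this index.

sample V

After converting to SI:
  sample B: σ_y = 304.0 MPa, ρ = 3940 kg/m³
  sample D: σ_y = 469.0 MPa, ρ = 2796 kg/m³
  sample V: σ_y = 346.0 MPa, ρ = 1860 kg/m³
  sample X: σ_y = 65.80 MPa, ρ = 1214 kg/m³
  sample F: σ_y = 560.0 MPa, ρ = 3190 kg/m³
  sample V: M = 26.5×10⁻³
  sample D: M = 21.6×10⁻³
  sample F: M = 21.3×10⁻³
  sample X: M = 13.4×10⁻³
  sample B: M = 11.5×10⁻³
Sample V ranks first.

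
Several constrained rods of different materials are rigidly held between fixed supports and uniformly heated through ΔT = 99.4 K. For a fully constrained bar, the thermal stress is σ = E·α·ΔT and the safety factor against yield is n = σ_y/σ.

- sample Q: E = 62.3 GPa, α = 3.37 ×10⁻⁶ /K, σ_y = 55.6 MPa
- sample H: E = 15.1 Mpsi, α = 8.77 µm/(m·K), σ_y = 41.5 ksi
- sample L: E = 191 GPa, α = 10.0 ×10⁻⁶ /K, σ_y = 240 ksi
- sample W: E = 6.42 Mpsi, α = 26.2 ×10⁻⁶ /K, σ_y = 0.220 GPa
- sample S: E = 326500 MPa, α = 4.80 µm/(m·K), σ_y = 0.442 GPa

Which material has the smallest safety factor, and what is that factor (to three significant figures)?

sample W, n = 1.91

With everything in SI (GPa, ×10⁻⁶/K, MPa):
  sample Q: E = 62.30, α = 3.37, σ_y = 55.60 → σ = 20.9 MPa, n = 2.66
  sample H: E = 104.1, α = 8.77, σ_y = 286.1 → σ = 90.8 MPa, n = 3.15
  sample L: E = 191.0, α = 10.0, σ_y = 1655 → σ = 190 MPa, n = 8.72
  sample W: E = 44.26, α = 26.2, σ_y = 220.0 → σ = 115 MPa, n = 1.91
  sample S: E = 326.5, α = 4.80, σ_y = 442.0 → σ = 156 MPa, n = 2.84
Smallest n: sample W with n = 1.91.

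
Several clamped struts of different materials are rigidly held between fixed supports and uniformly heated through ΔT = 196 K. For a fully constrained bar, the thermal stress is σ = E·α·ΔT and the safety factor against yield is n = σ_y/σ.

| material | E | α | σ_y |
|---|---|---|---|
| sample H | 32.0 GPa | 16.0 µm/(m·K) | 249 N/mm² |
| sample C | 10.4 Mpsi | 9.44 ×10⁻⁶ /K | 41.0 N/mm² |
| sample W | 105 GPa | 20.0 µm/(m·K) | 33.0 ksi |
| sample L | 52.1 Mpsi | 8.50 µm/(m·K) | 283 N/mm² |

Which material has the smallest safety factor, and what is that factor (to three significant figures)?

sample C, n = 0.309

With everything in SI (GPa, ×10⁻⁶/K, MPa):
  sample H: E = 32.00, α = 16.0, σ_y = 249.0 → σ = 100 MPa, n = 2.48
  sample C: E = 71.71, α = 9.44, σ_y = 41.00 → σ = 133 MPa, n = 0.309
  sample W: E = 105.0, α = 20.0, σ_y = 227.5 → σ = 412 MPa, n = 0.553
  sample L: E = 359.2, α = 8.50, σ_y = 283.0 → σ = 598 MPa, n = 0.473
The minimum is sample C at n = 0.309.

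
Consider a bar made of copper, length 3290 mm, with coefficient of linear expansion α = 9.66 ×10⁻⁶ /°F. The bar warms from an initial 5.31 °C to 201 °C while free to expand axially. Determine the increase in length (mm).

Convert α: 9.66×10⁻⁶/°F × (9/5) = 17.4×10⁻⁶/K.
ΔT = 201 − 5.31 = 195.7 K.
ΔL = α·L₀·ΔT = 17.4×10⁻⁶ × 3290 mm × 195.7 K = 11.2 mm.

11.2 mm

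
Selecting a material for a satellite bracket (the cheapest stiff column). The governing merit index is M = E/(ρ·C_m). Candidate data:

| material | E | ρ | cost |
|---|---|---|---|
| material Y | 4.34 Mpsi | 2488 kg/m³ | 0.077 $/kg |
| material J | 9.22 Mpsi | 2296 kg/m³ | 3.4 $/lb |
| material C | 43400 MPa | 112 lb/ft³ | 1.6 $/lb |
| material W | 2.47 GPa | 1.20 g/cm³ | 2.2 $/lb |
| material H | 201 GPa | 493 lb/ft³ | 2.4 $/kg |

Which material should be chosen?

Putting every candidate on a common basis:
  material Y: E = 29.92 GPa, ρ = 2488 kg/m³, cost = 0.07700 $/kg
  material J: E = 63.57 GPa, ρ = 2296 kg/m³, cost = 7.496 $/kg
  material C: E = 43.40 GPa, ρ = 1794 kg/m³, cost = 3.527 $/kg
  material W: E = 2.470 GPa, ρ = 1200 kg/m³, cost = 4.850 $/kg
  material H: E = 201.0 GPa, ρ = 7897 kg/m³, cost = 2.400 $/kg
  material Y: M = 156 MN·m per $
  material H: M = 10.6 MN·m per $
  material C: M = 6.86 MN·m per $
  material J: M = 3.69 MN·m per $
  material W: M = 0.424 MN·m per $
Highest index: material Y.

material Y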